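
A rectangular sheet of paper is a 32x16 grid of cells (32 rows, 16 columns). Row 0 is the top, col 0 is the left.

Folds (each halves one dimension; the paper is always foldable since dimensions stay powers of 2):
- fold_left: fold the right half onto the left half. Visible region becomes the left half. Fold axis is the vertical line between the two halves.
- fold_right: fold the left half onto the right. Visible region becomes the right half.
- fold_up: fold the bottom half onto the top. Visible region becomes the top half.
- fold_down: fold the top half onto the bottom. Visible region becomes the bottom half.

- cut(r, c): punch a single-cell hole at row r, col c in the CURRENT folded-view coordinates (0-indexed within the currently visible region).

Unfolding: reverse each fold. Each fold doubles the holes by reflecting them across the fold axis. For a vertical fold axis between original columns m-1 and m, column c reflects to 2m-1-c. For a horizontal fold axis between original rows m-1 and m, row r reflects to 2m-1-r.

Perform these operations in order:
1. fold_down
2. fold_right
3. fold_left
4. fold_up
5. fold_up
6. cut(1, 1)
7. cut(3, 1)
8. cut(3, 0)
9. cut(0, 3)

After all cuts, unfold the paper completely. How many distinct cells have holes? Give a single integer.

Op 1 fold_down: fold axis h@16; visible region now rows[16,32) x cols[0,16) = 16x16
Op 2 fold_right: fold axis v@8; visible region now rows[16,32) x cols[8,16) = 16x8
Op 3 fold_left: fold axis v@12; visible region now rows[16,32) x cols[8,12) = 16x4
Op 4 fold_up: fold axis h@24; visible region now rows[16,24) x cols[8,12) = 8x4
Op 5 fold_up: fold axis h@20; visible region now rows[16,20) x cols[8,12) = 4x4
Op 6 cut(1, 1): punch at orig (17,9); cuts so far [(17, 9)]; region rows[16,20) x cols[8,12) = 4x4
Op 7 cut(3, 1): punch at orig (19,9); cuts so far [(17, 9), (19, 9)]; region rows[16,20) x cols[8,12) = 4x4
Op 8 cut(3, 0): punch at orig (19,8); cuts so far [(17, 9), (19, 8), (19, 9)]; region rows[16,20) x cols[8,12) = 4x4
Op 9 cut(0, 3): punch at orig (16,11); cuts so far [(16, 11), (17, 9), (19, 8), (19, 9)]; region rows[16,20) x cols[8,12) = 4x4
Unfold 1 (reflect across h@20): 8 holes -> [(16, 11), (17, 9), (19, 8), (19, 9), (20, 8), (20, 9), (22, 9), (23, 11)]
Unfold 2 (reflect across h@24): 16 holes -> [(16, 11), (17, 9), (19, 8), (19, 9), (20, 8), (20, 9), (22, 9), (23, 11), (24, 11), (25, 9), (27, 8), (27, 9), (28, 8), (28, 9), (30, 9), (31, 11)]
Unfold 3 (reflect across v@12): 32 holes -> [(16, 11), (16, 12), (17, 9), (17, 14), (19, 8), (19, 9), (19, 14), (19, 15), (20, 8), (20, 9), (20, 14), (20, 15), (22, 9), (22, 14), (23, 11), (23, 12), (24, 11), (24, 12), (25, 9), (25, 14), (27, 8), (27, 9), (27, 14), (27, 15), (28, 8), (28, 9), (28, 14), (28, 15), (30, 9), (30, 14), (31, 11), (31, 12)]
Unfold 4 (reflect across v@8): 64 holes -> [(16, 3), (16, 4), (16, 11), (16, 12), (17, 1), (17, 6), (17, 9), (17, 14), (19, 0), (19, 1), (19, 6), (19, 7), (19, 8), (19, 9), (19, 14), (19, 15), (20, 0), (20, 1), (20, 6), (20, 7), (20, 8), (20, 9), (20, 14), (20, 15), (22, 1), (22, 6), (22, 9), (22, 14), (23, 3), (23, 4), (23, 11), (23, 12), (24, 3), (24, 4), (24, 11), (24, 12), (25, 1), (25, 6), (25, 9), (25, 14), (27, 0), (27, 1), (27, 6), (27, 7), (27, 8), (27, 9), (27, 14), (27, 15), (28, 0), (28, 1), (28, 6), (28, 7), (28, 8), (28, 9), (28, 14), (28, 15), (30, 1), (30, 6), (30, 9), (30, 14), (31, 3), (31, 4), (31, 11), (31, 12)]
Unfold 5 (reflect across h@16): 128 holes -> [(0, 3), (0, 4), (0, 11), (0, 12), (1, 1), (1, 6), (1, 9), (1, 14), (3, 0), (3, 1), (3, 6), (3, 7), (3, 8), (3, 9), (3, 14), (3, 15), (4, 0), (4, 1), (4, 6), (4, 7), (4, 8), (4, 9), (4, 14), (4, 15), (6, 1), (6, 6), (6, 9), (6, 14), (7, 3), (7, 4), (7, 11), (7, 12), (8, 3), (8, 4), (8, 11), (8, 12), (9, 1), (9, 6), (9, 9), (9, 14), (11, 0), (11, 1), (11, 6), (11, 7), (11, 8), (11, 9), (11, 14), (11, 15), (12, 0), (12, 1), (12, 6), (12, 7), (12, 8), (12, 9), (12, 14), (12, 15), (14, 1), (14, 6), (14, 9), (14, 14), (15, 3), (15, 4), (15, 11), (15, 12), (16, 3), (16, 4), (16, 11), (16, 12), (17, 1), (17, 6), (17, 9), (17, 14), (19, 0), (19, 1), (19, 6), (19, 7), (19, 8), (19, 9), (19, 14), (19, 15), (20, 0), (20, 1), (20, 6), (20, 7), (20, 8), (20, 9), (20, 14), (20, 15), (22, 1), (22, 6), (22, 9), (22, 14), (23, 3), (23, 4), (23, 11), (23, 12), (24, 3), (24, 4), (24, 11), (24, 12), (25, 1), (25, 6), (25, 9), (25, 14), (27, 0), (27, 1), (27, 6), (27, 7), (27, 8), (27, 9), (27, 14), (27, 15), (28, 0), (28, 1), (28, 6), (28, 7), (28, 8), (28, 9), (28, 14), (28, 15), (30, 1), (30, 6), (30, 9), (30, 14), (31, 3), (31, 4), (31, 11), (31, 12)]

Answer: 128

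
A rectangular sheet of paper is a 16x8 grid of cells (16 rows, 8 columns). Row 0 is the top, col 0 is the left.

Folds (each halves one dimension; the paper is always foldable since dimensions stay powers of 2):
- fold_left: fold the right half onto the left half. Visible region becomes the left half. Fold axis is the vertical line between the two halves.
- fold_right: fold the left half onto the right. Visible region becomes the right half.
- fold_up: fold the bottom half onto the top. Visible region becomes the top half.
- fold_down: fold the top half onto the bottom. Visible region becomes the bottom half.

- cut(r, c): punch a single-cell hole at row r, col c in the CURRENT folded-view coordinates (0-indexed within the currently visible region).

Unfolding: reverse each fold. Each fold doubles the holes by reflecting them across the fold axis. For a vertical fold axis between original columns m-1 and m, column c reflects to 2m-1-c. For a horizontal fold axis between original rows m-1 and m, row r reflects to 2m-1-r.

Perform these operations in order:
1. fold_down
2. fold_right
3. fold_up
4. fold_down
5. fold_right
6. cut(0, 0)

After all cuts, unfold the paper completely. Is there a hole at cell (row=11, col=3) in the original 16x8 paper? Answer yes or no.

Op 1 fold_down: fold axis h@8; visible region now rows[8,16) x cols[0,8) = 8x8
Op 2 fold_right: fold axis v@4; visible region now rows[8,16) x cols[4,8) = 8x4
Op 3 fold_up: fold axis h@12; visible region now rows[8,12) x cols[4,8) = 4x4
Op 4 fold_down: fold axis h@10; visible region now rows[10,12) x cols[4,8) = 2x4
Op 5 fold_right: fold axis v@6; visible region now rows[10,12) x cols[6,8) = 2x2
Op 6 cut(0, 0): punch at orig (10,6); cuts so far [(10, 6)]; region rows[10,12) x cols[6,8) = 2x2
Unfold 1 (reflect across v@6): 2 holes -> [(10, 5), (10, 6)]
Unfold 2 (reflect across h@10): 4 holes -> [(9, 5), (9, 6), (10, 5), (10, 6)]
Unfold 3 (reflect across h@12): 8 holes -> [(9, 5), (9, 6), (10, 5), (10, 6), (13, 5), (13, 6), (14, 5), (14, 6)]
Unfold 4 (reflect across v@4): 16 holes -> [(9, 1), (9, 2), (9, 5), (9, 6), (10, 1), (10, 2), (10, 5), (10, 6), (13, 1), (13, 2), (13, 5), (13, 6), (14, 1), (14, 2), (14, 5), (14, 6)]
Unfold 5 (reflect across h@8): 32 holes -> [(1, 1), (1, 2), (1, 5), (1, 6), (2, 1), (2, 2), (2, 5), (2, 6), (5, 1), (5, 2), (5, 5), (5, 6), (6, 1), (6, 2), (6, 5), (6, 6), (9, 1), (9, 2), (9, 5), (9, 6), (10, 1), (10, 2), (10, 5), (10, 6), (13, 1), (13, 2), (13, 5), (13, 6), (14, 1), (14, 2), (14, 5), (14, 6)]
Holes: [(1, 1), (1, 2), (1, 5), (1, 6), (2, 1), (2, 2), (2, 5), (2, 6), (5, 1), (5, 2), (5, 5), (5, 6), (6, 1), (6, 2), (6, 5), (6, 6), (9, 1), (9, 2), (9, 5), (9, 6), (10, 1), (10, 2), (10, 5), (10, 6), (13, 1), (13, 2), (13, 5), (13, 6), (14, 1), (14, 2), (14, 5), (14, 6)]

Answer: no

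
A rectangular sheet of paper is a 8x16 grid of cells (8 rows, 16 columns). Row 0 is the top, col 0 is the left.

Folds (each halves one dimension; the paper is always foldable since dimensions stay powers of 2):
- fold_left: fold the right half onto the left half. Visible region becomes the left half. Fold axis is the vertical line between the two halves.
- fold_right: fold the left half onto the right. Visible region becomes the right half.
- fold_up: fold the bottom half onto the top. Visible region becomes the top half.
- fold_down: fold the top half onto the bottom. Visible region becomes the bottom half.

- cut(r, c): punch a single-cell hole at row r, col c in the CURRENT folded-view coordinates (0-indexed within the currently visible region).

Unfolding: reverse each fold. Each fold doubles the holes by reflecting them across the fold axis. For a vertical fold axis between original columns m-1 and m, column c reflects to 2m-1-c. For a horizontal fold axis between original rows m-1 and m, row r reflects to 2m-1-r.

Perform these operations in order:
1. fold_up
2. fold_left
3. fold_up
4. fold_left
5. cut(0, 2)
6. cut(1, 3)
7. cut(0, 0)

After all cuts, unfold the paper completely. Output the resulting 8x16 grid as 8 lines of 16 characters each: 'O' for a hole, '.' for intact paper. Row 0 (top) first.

Op 1 fold_up: fold axis h@4; visible region now rows[0,4) x cols[0,16) = 4x16
Op 2 fold_left: fold axis v@8; visible region now rows[0,4) x cols[0,8) = 4x8
Op 3 fold_up: fold axis h@2; visible region now rows[0,2) x cols[0,8) = 2x8
Op 4 fold_left: fold axis v@4; visible region now rows[0,2) x cols[0,4) = 2x4
Op 5 cut(0, 2): punch at orig (0,2); cuts so far [(0, 2)]; region rows[0,2) x cols[0,4) = 2x4
Op 6 cut(1, 3): punch at orig (1,3); cuts so far [(0, 2), (1, 3)]; region rows[0,2) x cols[0,4) = 2x4
Op 7 cut(0, 0): punch at orig (0,0); cuts so far [(0, 0), (0, 2), (1, 3)]; region rows[0,2) x cols[0,4) = 2x4
Unfold 1 (reflect across v@4): 6 holes -> [(0, 0), (0, 2), (0, 5), (0, 7), (1, 3), (1, 4)]
Unfold 2 (reflect across h@2): 12 holes -> [(0, 0), (0, 2), (0, 5), (0, 7), (1, 3), (1, 4), (2, 3), (2, 4), (3, 0), (3, 2), (3, 5), (3, 7)]
Unfold 3 (reflect across v@8): 24 holes -> [(0, 0), (0, 2), (0, 5), (0, 7), (0, 8), (0, 10), (0, 13), (0, 15), (1, 3), (1, 4), (1, 11), (1, 12), (2, 3), (2, 4), (2, 11), (2, 12), (3, 0), (3, 2), (3, 5), (3, 7), (3, 8), (3, 10), (3, 13), (3, 15)]
Unfold 4 (reflect across h@4): 48 holes -> [(0, 0), (0, 2), (0, 5), (0, 7), (0, 8), (0, 10), (0, 13), (0, 15), (1, 3), (1, 4), (1, 11), (1, 12), (2, 3), (2, 4), (2, 11), (2, 12), (3, 0), (3, 2), (3, 5), (3, 7), (3, 8), (3, 10), (3, 13), (3, 15), (4, 0), (4, 2), (4, 5), (4, 7), (4, 8), (4, 10), (4, 13), (4, 15), (5, 3), (5, 4), (5, 11), (5, 12), (6, 3), (6, 4), (6, 11), (6, 12), (7, 0), (7, 2), (7, 5), (7, 7), (7, 8), (7, 10), (7, 13), (7, 15)]

Answer: O.O..O.OO.O..O.O
...OO......OO...
...OO......OO...
O.O..O.OO.O..O.O
O.O..O.OO.O..O.O
...OO......OO...
...OO......OO...
O.O..O.OO.O..O.O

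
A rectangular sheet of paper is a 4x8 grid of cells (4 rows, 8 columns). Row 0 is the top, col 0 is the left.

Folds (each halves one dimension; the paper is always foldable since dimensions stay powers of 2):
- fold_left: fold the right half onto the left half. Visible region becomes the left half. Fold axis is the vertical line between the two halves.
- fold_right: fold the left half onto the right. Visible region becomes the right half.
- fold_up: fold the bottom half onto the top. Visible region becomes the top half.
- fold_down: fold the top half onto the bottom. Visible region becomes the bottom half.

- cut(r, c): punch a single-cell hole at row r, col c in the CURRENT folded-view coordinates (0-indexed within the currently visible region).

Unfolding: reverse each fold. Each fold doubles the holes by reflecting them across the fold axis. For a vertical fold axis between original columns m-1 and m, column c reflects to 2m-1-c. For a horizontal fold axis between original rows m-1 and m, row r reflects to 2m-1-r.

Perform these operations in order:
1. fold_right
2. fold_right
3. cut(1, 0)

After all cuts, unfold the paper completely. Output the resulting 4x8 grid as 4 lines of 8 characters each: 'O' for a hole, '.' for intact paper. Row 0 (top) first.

Op 1 fold_right: fold axis v@4; visible region now rows[0,4) x cols[4,8) = 4x4
Op 2 fold_right: fold axis v@6; visible region now rows[0,4) x cols[6,8) = 4x2
Op 3 cut(1, 0): punch at orig (1,6); cuts so far [(1, 6)]; region rows[0,4) x cols[6,8) = 4x2
Unfold 1 (reflect across v@6): 2 holes -> [(1, 5), (1, 6)]
Unfold 2 (reflect across v@4): 4 holes -> [(1, 1), (1, 2), (1, 5), (1, 6)]

Answer: ........
.OO..OO.
........
........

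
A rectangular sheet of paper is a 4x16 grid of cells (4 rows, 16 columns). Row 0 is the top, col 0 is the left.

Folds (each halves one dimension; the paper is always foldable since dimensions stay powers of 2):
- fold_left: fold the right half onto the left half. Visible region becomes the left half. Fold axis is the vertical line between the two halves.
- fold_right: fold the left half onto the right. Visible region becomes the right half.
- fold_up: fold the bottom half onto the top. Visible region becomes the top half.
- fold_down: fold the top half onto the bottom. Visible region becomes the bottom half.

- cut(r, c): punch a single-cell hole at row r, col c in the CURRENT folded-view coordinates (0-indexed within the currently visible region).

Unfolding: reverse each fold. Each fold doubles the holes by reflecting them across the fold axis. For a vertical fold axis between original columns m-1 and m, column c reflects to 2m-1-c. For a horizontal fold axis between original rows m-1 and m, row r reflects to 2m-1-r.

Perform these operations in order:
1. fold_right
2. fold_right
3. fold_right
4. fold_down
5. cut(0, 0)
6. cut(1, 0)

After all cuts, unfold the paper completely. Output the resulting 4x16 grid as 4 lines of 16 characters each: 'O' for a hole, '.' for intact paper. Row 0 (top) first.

Op 1 fold_right: fold axis v@8; visible region now rows[0,4) x cols[8,16) = 4x8
Op 2 fold_right: fold axis v@12; visible region now rows[0,4) x cols[12,16) = 4x4
Op 3 fold_right: fold axis v@14; visible region now rows[0,4) x cols[14,16) = 4x2
Op 4 fold_down: fold axis h@2; visible region now rows[2,4) x cols[14,16) = 2x2
Op 5 cut(0, 0): punch at orig (2,14); cuts so far [(2, 14)]; region rows[2,4) x cols[14,16) = 2x2
Op 6 cut(1, 0): punch at orig (3,14); cuts so far [(2, 14), (3, 14)]; region rows[2,4) x cols[14,16) = 2x2
Unfold 1 (reflect across h@2): 4 holes -> [(0, 14), (1, 14), (2, 14), (3, 14)]
Unfold 2 (reflect across v@14): 8 holes -> [(0, 13), (0, 14), (1, 13), (1, 14), (2, 13), (2, 14), (3, 13), (3, 14)]
Unfold 3 (reflect across v@12): 16 holes -> [(0, 9), (0, 10), (0, 13), (0, 14), (1, 9), (1, 10), (1, 13), (1, 14), (2, 9), (2, 10), (2, 13), (2, 14), (3, 9), (3, 10), (3, 13), (3, 14)]
Unfold 4 (reflect across v@8): 32 holes -> [(0, 1), (0, 2), (0, 5), (0, 6), (0, 9), (0, 10), (0, 13), (0, 14), (1, 1), (1, 2), (1, 5), (1, 6), (1, 9), (1, 10), (1, 13), (1, 14), (2, 1), (2, 2), (2, 5), (2, 6), (2, 9), (2, 10), (2, 13), (2, 14), (3, 1), (3, 2), (3, 5), (3, 6), (3, 9), (3, 10), (3, 13), (3, 14)]

Answer: .OO..OO..OO..OO.
.OO..OO..OO..OO.
.OO..OO..OO..OO.
.OO..OO..OO..OO.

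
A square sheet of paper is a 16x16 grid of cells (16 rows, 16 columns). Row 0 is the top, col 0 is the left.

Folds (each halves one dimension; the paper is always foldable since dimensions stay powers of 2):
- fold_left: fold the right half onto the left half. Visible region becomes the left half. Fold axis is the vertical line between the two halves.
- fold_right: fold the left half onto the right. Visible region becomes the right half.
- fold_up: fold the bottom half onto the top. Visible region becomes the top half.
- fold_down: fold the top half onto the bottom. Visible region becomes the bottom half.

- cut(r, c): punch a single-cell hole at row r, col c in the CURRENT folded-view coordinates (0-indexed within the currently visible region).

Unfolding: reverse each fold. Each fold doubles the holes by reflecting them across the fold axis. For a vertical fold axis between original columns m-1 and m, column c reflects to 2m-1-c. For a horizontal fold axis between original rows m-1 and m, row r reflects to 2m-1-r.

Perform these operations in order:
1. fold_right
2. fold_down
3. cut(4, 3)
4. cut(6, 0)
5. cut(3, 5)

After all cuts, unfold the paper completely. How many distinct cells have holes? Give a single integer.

Op 1 fold_right: fold axis v@8; visible region now rows[0,16) x cols[8,16) = 16x8
Op 2 fold_down: fold axis h@8; visible region now rows[8,16) x cols[8,16) = 8x8
Op 3 cut(4, 3): punch at orig (12,11); cuts so far [(12, 11)]; region rows[8,16) x cols[8,16) = 8x8
Op 4 cut(6, 0): punch at orig (14,8); cuts so far [(12, 11), (14, 8)]; region rows[8,16) x cols[8,16) = 8x8
Op 5 cut(3, 5): punch at orig (11,13); cuts so far [(11, 13), (12, 11), (14, 8)]; region rows[8,16) x cols[8,16) = 8x8
Unfold 1 (reflect across h@8): 6 holes -> [(1, 8), (3, 11), (4, 13), (11, 13), (12, 11), (14, 8)]
Unfold 2 (reflect across v@8): 12 holes -> [(1, 7), (1, 8), (3, 4), (3, 11), (4, 2), (4, 13), (11, 2), (11, 13), (12, 4), (12, 11), (14, 7), (14, 8)]

Answer: 12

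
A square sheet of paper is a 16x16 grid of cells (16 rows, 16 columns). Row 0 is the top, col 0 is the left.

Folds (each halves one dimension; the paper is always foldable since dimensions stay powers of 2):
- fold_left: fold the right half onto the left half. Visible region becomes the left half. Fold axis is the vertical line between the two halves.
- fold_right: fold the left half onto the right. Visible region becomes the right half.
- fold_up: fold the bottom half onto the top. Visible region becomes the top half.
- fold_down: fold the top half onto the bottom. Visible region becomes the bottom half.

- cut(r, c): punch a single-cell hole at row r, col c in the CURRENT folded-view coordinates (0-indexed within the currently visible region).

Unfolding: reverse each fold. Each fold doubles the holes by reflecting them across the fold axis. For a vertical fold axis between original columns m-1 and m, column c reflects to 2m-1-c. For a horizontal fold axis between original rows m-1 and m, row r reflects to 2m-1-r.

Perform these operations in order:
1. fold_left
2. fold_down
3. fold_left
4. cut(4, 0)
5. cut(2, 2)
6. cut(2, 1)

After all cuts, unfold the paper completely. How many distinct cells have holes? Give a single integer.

Op 1 fold_left: fold axis v@8; visible region now rows[0,16) x cols[0,8) = 16x8
Op 2 fold_down: fold axis h@8; visible region now rows[8,16) x cols[0,8) = 8x8
Op 3 fold_left: fold axis v@4; visible region now rows[8,16) x cols[0,4) = 8x4
Op 4 cut(4, 0): punch at orig (12,0); cuts so far [(12, 0)]; region rows[8,16) x cols[0,4) = 8x4
Op 5 cut(2, 2): punch at orig (10,2); cuts so far [(10, 2), (12, 0)]; region rows[8,16) x cols[0,4) = 8x4
Op 6 cut(2, 1): punch at orig (10,1); cuts so far [(10, 1), (10, 2), (12, 0)]; region rows[8,16) x cols[0,4) = 8x4
Unfold 1 (reflect across v@4): 6 holes -> [(10, 1), (10, 2), (10, 5), (10, 6), (12, 0), (12, 7)]
Unfold 2 (reflect across h@8): 12 holes -> [(3, 0), (3, 7), (5, 1), (5, 2), (5, 5), (5, 6), (10, 1), (10, 2), (10, 5), (10, 6), (12, 0), (12, 7)]
Unfold 3 (reflect across v@8): 24 holes -> [(3, 0), (3, 7), (3, 8), (3, 15), (5, 1), (5, 2), (5, 5), (5, 6), (5, 9), (5, 10), (5, 13), (5, 14), (10, 1), (10, 2), (10, 5), (10, 6), (10, 9), (10, 10), (10, 13), (10, 14), (12, 0), (12, 7), (12, 8), (12, 15)]

Answer: 24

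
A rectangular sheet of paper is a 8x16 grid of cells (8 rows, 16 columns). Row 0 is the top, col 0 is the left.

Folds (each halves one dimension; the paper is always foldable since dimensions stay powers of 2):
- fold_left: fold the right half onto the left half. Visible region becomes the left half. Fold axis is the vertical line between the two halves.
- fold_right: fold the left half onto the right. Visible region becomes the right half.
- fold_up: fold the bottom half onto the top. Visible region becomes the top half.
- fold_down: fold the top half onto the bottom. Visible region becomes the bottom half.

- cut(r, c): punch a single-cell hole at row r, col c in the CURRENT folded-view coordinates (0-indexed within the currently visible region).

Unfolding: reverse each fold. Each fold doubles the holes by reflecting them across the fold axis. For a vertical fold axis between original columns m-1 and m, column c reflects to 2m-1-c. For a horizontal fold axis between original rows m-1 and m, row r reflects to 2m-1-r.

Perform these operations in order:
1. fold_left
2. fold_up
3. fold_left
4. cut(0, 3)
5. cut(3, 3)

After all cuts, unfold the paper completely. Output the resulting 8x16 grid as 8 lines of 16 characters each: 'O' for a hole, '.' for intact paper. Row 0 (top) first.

Op 1 fold_left: fold axis v@8; visible region now rows[0,8) x cols[0,8) = 8x8
Op 2 fold_up: fold axis h@4; visible region now rows[0,4) x cols[0,8) = 4x8
Op 3 fold_left: fold axis v@4; visible region now rows[0,4) x cols[0,4) = 4x4
Op 4 cut(0, 3): punch at orig (0,3); cuts so far [(0, 3)]; region rows[0,4) x cols[0,4) = 4x4
Op 5 cut(3, 3): punch at orig (3,3); cuts so far [(0, 3), (3, 3)]; region rows[0,4) x cols[0,4) = 4x4
Unfold 1 (reflect across v@4): 4 holes -> [(0, 3), (0, 4), (3, 3), (3, 4)]
Unfold 2 (reflect across h@4): 8 holes -> [(0, 3), (0, 4), (3, 3), (3, 4), (4, 3), (4, 4), (7, 3), (7, 4)]
Unfold 3 (reflect across v@8): 16 holes -> [(0, 3), (0, 4), (0, 11), (0, 12), (3, 3), (3, 4), (3, 11), (3, 12), (4, 3), (4, 4), (4, 11), (4, 12), (7, 3), (7, 4), (7, 11), (7, 12)]

Answer: ...OO......OO...
................
................
...OO......OO...
...OO......OO...
................
................
...OO......OO...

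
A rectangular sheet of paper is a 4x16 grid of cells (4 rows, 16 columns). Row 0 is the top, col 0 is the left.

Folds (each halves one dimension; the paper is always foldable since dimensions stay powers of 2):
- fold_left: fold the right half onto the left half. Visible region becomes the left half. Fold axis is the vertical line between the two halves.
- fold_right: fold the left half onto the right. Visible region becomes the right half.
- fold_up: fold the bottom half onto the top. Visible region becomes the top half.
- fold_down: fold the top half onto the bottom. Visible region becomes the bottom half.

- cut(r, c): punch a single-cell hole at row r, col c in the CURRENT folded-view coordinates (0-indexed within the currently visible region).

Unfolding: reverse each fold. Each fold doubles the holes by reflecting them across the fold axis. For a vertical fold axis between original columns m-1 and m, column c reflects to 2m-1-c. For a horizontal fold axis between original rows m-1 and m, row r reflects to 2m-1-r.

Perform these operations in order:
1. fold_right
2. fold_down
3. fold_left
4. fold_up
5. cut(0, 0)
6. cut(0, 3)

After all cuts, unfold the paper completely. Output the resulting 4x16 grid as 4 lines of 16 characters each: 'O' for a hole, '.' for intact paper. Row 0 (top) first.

Op 1 fold_right: fold axis v@8; visible region now rows[0,4) x cols[8,16) = 4x8
Op 2 fold_down: fold axis h@2; visible region now rows[2,4) x cols[8,16) = 2x8
Op 3 fold_left: fold axis v@12; visible region now rows[2,4) x cols[8,12) = 2x4
Op 4 fold_up: fold axis h@3; visible region now rows[2,3) x cols[8,12) = 1x4
Op 5 cut(0, 0): punch at orig (2,8); cuts so far [(2, 8)]; region rows[2,3) x cols[8,12) = 1x4
Op 6 cut(0, 3): punch at orig (2,11); cuts so far [(2, 8), (2, 11)]; region rows[2,3) x cols[8,12) = 1x4
Unfold 1 (reflect across h@3): 4 holes -> [(2, 8), (2, 11), (3, 8), (3, 11)]
Unfold 2 (reflect across v@12): 8 holes -> [(2, 8), (2, 11), (2, 12), (2, 15), (3, 8), (3, 11), (3, 12), (3, 15)]
Unfold 3 (reflect across h@2): 16 holes -> [(0, 8), (0, 11), (0, 12), (0, 15), (1, 8), (1, 11), (1, 12), (1, 15), (2, 8), (2, 11), (2, 12), (2, 15), (3, 8), (3, 11), (3, 12), (3, 15)]
Unfold 4 (reflect across v@8): 32 holes -> [(0, 0), (0, 3), (0, 4), (0, 7), (0, 8), (0, 11), (0, 12), (0, 15), (1, 0), (1, 3), (1, 4), (1, 7), (1, 8), (1, 11), (1, 12), (1, 15), (2, 0), (2, 3), (2, 4), (2, 7), (2, 8), (2, 11), (2, 12), (2, 15), (3, 0), (3, 3), (3, 4), (3, 7), (3, 8), (3, 11), (3, 12), (3, 15)]

Answer: O..OO..OO..OO..O
O..OO..OO..OO..O
O..OO..OO..OO..O
O..OO..OO..OO..O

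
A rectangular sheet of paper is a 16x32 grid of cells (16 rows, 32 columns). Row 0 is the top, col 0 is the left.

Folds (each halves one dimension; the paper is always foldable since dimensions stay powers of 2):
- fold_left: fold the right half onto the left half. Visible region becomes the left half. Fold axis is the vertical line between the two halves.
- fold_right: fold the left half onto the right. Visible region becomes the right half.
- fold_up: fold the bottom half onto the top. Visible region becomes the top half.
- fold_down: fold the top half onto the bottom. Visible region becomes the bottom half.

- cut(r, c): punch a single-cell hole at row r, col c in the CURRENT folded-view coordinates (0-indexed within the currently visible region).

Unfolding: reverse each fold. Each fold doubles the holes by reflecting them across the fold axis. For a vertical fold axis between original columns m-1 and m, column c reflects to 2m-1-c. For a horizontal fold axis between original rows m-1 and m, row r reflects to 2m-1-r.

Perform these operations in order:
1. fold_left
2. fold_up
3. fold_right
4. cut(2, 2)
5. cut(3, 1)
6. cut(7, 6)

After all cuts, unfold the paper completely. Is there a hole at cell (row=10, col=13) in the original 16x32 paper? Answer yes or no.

Answer: no

Derivation:
Op 1 fold_left: fold axis v@16; visible region now rows[0,16) x cols[0,16) = 16x16
Op 2 fold_up: fold axis h@8; visible region now rows[0,8) x cols[0,16) = 8x16
Op 3 fold_right: fold axis v@8; visible region now rows[0,8) x cols[8,16) = 8x8
Op 4 cut(2, 2): punch at orig (2,10); cuts so far [(2, 10)]; region rows[0,8) x cols[8,16) = 8x8
Op 5 cut(3, 1): punch at orig (3,9); cuts so far [(2, 10), (3, 9)]; region rows[0,8) x cols[8,16) = 8x8
Op 6 cut(7, 6): punch at orig (7,14); cuts so far [(2, 10), (3, 9), (7, 14)]; region rows[0,8) x cols[8,16) = 8x8
Unfold 1 (reflect across v@8): 6 holes -> [(2, 5), (2, 10), (3, 6), (3, 9), (7, 1), (7, 14)]
Unfold 2 (reflect across h@8): 12 holes -> [(2, 5), (2, 10), (3, 6), (3, 9), (7, 1), (7, 14), (8, 1), (8, 14), (12, 6), (12, 9), (13, 5), (13, 10)]
Unfold 3 (reflect across v@16): 24 holes -> [(2, 5), (2, 10), (2, 21), (2, 26), (3, 6), (3, 9), (3, 22), (3, 25), (7, 1), (7, 14), (7, 17), (7, 30), (8, 1), (8, 14), (8, 17), (8, 30), (12, 6), (12, 9), (12, 22), (12, 25), (13, 5), (13, 10), (13, 21), (13, 26)]
Holes: [(2, 5), (2, 10), (2, 21), (2, 26), (3, 6), (3, 9), (3, 22), (3, 25), (7, 1), (7, 14), (7, 17), (7, 30), (8, 1), (8, 14), (8, 17), (8, 30), (12, 6), (12, 9), (12, 22), (12, 25), (13, 5), (13, 10), (13, 21), (13, 26)]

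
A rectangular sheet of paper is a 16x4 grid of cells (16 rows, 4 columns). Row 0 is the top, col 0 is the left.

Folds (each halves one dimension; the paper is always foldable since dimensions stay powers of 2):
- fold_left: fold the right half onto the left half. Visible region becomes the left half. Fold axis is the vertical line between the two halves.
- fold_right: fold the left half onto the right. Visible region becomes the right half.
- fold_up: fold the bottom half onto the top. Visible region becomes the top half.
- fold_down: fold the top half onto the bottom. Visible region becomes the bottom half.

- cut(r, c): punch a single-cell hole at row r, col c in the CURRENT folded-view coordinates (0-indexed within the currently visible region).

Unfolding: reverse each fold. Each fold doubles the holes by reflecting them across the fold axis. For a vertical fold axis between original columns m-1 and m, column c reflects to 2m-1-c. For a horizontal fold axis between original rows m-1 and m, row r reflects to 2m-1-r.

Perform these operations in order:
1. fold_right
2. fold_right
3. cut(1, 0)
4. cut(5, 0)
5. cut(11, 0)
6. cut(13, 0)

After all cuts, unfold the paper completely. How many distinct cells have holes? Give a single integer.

Op 1 fold_right: fold axis v@2; visible region now rows[0,16) x cols[2,4) = 16x2
Op 2 fold_right: fold axis v@3; visible region now rows[0,16) x cols[3,4) = 16x1
Op 3 cut(1, 0): punch at orig (1,3); cuts so far [(1, 3)]; region rows[0,16) x cols[3,4) = 16x1
Op 4 cut(5, 0): punch at orig (5,3); cuts so far [(1, 3), (5, 3)]; region rows[0,16) x cols[3,4) = 16x1
Op 5 cut(11, 0): punch at orig (11,3); cuts so far [(1, 3), (5, 3), (11, 3)]; region rows[0,16) x cols[3,4) = 16x1
Op 6 cut(13, 0): punch at orig (13,3); cuts so far [(1, 3), (5, 3), (11, 3), (13, 3)]; region rows[0,16) x cols[3,4) = 16x1
Unfold 1 (reflect across v@3): 8 holes -> [(1, 2), (1, 3), (5, 2), (5, 3), (11, 2), (11, 3), (13, 2), (13, 3)]
Unfold 2 (reflect across v@2): 16 holes -> [(1, 0), (1, 1), (1, 2), (1, 3), (5, 0), (5, 1), (5, 2), (5, 3), (11, 0), (11, 1), (11, 2), (11, 3), (13, 0), (13, 1), (13, 2), (13, 3)]

Answer: 16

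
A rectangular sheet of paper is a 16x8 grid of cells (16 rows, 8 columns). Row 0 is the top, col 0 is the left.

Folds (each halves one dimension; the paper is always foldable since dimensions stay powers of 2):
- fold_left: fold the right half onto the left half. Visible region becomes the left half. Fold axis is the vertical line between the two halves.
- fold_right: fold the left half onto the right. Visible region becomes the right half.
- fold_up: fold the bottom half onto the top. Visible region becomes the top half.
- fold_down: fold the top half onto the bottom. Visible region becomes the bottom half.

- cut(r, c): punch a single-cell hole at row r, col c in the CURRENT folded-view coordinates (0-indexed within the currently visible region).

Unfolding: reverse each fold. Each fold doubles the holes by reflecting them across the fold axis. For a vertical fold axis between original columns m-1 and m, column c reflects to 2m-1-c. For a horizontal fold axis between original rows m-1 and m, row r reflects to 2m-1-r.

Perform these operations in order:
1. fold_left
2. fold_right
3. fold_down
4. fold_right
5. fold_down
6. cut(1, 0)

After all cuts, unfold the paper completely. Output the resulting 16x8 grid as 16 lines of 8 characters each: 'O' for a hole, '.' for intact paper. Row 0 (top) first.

Answer: ........
........
OOOOOOOO
........
........
OOOOOOOO
........
........
........
........
OOOOOOOO
........
........
OOOOOOOO
........
........

Derivation:
Op 1 fold_left: fold axis v@4; visible region now rows[0,16) x cols[0,4) = 16x4
Op 2 fold_right: fold axis v@2; visible region now rows[0,16) x cols[2,4) = 16x2
Op 3 fold_down: fold axis h@8; visible region now rows[8,16) x cols[2,4) = 8x2
Op 4 fold_right: fold axis v@3; visible region now rows[8,16) x cols[3,4) = 8x1
Op 5 fold_down: fold axis h@12; visible region now rows[12,16) x cols[3,4) = 4x1
Op 6 cut(1, 0): punch at orig (13,3); cuts so far [(13, 3)]; region rows[12,16) x cols[3,4) = 4x1
Unfold 1 (reflect across h@12): 2 holes -> [(10, 3), (13, 3)]
Unfold 2 (reflect across v@3): 4 holes -> [(10, 2), (10, 3), (13, 2), (13, 3)]
Unfold 3 (reflect across h@8): 8 holes -> [(2, 2), (2, 3), (5, 2), (5, 3), (10, 2), (10, 3), (13, 2), (13, 3)]
Unfold 4 (reflect across v@2): 16 holes -> [(2, 0), (2, 1), (2, 2), (2, 3), (5, 0), (5, 1), (5, 2), (5, 3), (10, 0), (10, 1), (10, 2), (10, 3), (13, 0), (13, 1), (13, 2), (13, 3)]
Unfold 5 (reflect across v@4): 32 holes -> [(2, 0), (2, 1), (2, 2), (2, 3), (2, 4), (2, 5), (2, 6), (2, 7), (5, 0), (5, 1), (5, 2), (5, 3), (5, 4), (5, 5), (5, 6), (5, 7), (10, 0), (10, 1), (10, 2), (10, 3), (10, 4), (10, 5), (10, 6), (10, 7), (13, 0), (13, 1), (13, 2), (13, 3), (13, 4), (13, 5), (13, 6), (13, 7)]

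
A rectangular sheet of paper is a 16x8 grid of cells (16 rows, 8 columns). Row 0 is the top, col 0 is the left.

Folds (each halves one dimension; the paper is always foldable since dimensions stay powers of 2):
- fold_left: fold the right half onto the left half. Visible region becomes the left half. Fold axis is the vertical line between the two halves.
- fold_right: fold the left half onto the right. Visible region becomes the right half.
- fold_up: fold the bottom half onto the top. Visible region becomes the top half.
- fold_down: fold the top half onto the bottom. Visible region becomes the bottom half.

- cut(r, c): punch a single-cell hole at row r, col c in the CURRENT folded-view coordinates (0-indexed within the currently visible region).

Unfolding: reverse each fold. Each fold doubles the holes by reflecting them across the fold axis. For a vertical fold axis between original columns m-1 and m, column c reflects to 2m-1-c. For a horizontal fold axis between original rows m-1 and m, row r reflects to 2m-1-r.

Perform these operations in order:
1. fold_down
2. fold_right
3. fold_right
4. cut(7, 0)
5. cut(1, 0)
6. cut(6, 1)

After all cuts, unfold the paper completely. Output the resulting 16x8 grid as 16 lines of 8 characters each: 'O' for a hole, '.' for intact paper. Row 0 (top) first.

Op 1 fold_down: fold axis h@8; visible region now rows[8,16) x cols[0,8) = 8x8
Op 2 fold_right: fold axis v@4; visible region now rows[8,16) x cols[4,8) = 8x4
Op 3 fold_right: fold axis v@6; visible region now rows[8,16) x cols[6,8) = 8x2
Op 4 cut(7, 0): punch at orig (15,6); cuts so far [(15, 6)]; region rows[8,16) x cols[6,8) = 8x2
Op 5 cut(1, 0): punch at orig (9,6); cuts so far [(9, 6), (15, 6)]; region rows[8,16) x cols[6,8) = 8x2
Op 6 cut(6, 1): punch at orig (14,7); cuts so far [(9, 6), (14, 7), (15, 6)]; region rows[8,16) x cols[6,8) = 8x2
Unfold 1 (reflect across v@6): 6 holes -> [(9, 5), (9, 6), (14, 4), (14, 7), (15, 5), (15, 6)]
Unfold 2 (reflect across v@4): 12 holes -> [(9, 1), (9, 2), (9, 5), (9, 6), (14, 0), (14, 3), (14, 4), (14, 7), (15, 1), (15, 2), (15, 5), (15, 6)]
Unfold 3 (reflect across h@8): 24 holes -> [(0, 1), (0, 2), (0, 5), (0, 6), (1, 0), (1, 3), (1, 4), (1, 7), (6, 1), (6, 2), (6, 5), (6, 6), (9, 1), (9, 2), (9, 5), (9, 6), (14, 0), (14, 3), (14, 4), (14, 7), (15, 1), (15, 2), (15, 5), (15, 6)]

Answer: .OO..OO.
O..OO..O
........
........
........
........
.OO..OO.
........
........
.OO..OO.
........
........
........
........
O..OO..O
.OO..OO.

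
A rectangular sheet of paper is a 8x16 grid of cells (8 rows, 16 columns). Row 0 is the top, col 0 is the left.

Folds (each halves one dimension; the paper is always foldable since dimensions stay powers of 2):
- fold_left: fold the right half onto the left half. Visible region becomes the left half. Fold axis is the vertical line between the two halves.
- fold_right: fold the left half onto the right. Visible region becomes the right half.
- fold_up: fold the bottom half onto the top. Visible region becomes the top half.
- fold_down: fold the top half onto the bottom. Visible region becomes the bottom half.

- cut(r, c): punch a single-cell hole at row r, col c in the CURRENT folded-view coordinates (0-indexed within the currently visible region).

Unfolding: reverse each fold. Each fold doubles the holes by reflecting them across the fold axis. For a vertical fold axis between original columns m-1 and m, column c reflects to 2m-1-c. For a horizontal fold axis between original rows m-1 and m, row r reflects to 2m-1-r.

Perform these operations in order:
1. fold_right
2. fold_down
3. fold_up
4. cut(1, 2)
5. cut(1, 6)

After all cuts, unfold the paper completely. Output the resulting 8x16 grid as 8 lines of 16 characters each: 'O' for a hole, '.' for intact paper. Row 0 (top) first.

Answer: ................
.O...O....O...O.
.O...O....O...O.
................
................
.O...O....O...O.
.O...O....O...O.
................

Derivation:
Op 1 fold_right: fold axis v@8; visible region now rows[0,8) x cols[8,16) = 8x8
Op 2 fold_down: fold axis h@4; visible region now rows[4,8) x cols[8,16) = 4x8
Op 3 fold_up: fold axis h@6; visible region now rows[4,6) x cols[8,16) = 2x8
Op 4 cut(1, 2): punch at orig (5,10); cuts so far [(5, 10)]; region rows[4,6) x cols[8,16) = 2x8
Op 5 cut(1, 6): punch at orig (5,14); cuts so far [(5, 10), (5, 14)]; region rows[4,6) x cols[8,16) = 2x8
Unfold 1 (reflect across h@6): 4 holes -> [(5, 10), (5, 14), (6, 10), (6, 14)]
Unfold 2 (reflect across h@4): 8 holes -> [(1, 10), (1, 14), (2, 10), (2, 14), (5, 10), (5, 14), (6, 10), (6, 14)]
Unfold 3 (reflect across v@8): 16 holes -> [(1, 1), (1, 5), (1, 10), (1, 14), (2, 1), (2, 5), (2, 10), (2, 14), (5, 1), (5, 5), (5, 10), (5, 14), (6, 1), (6, 5), (6, 10), (6, 14)]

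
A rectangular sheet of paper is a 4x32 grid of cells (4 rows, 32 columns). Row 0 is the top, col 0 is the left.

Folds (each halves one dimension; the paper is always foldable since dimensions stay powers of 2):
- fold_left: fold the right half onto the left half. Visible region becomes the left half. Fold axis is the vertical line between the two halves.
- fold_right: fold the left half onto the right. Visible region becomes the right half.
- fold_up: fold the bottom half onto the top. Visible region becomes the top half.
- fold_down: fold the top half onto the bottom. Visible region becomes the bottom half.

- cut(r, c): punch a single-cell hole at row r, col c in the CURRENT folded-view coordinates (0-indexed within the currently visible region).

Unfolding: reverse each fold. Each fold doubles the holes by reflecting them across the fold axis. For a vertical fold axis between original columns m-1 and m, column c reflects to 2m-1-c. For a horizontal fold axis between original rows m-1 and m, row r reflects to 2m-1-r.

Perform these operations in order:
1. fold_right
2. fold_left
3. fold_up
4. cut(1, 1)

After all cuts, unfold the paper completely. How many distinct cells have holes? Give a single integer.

Op 1 fold_right: fold axis v@16; visible region now rows[0,4) x cols[16,32) = 4x16
Op 2 fold_left: fold axis v@24; visible region now rows[0,4) x cols[16,24) = 4x8
Op 3 fold_up: fold axis h@2; visible region now rows[0,2) x cols[16,24) = 2x8
Op 4 cut(1, 1): punch at orig (1,17); cuts so far [(1, 17)]; region rows[0,2) x cols[16,24) = 2x8
Unfold 1 (reflect across h@2): 2 holes -> [(1, 17), (2, 17)]
Unfold 2 (reflect across v@24): 4 holes -> [(1, 17), (1, 30), (2, 17), (2, 30)]
Unfold 3 (reflect across v@16): 8 holes -> [(1, 1), (1, 14), (1, 17), (1, 30), (2, 1), (2, 14), (2, 17), (2, 30)]

Answer: 8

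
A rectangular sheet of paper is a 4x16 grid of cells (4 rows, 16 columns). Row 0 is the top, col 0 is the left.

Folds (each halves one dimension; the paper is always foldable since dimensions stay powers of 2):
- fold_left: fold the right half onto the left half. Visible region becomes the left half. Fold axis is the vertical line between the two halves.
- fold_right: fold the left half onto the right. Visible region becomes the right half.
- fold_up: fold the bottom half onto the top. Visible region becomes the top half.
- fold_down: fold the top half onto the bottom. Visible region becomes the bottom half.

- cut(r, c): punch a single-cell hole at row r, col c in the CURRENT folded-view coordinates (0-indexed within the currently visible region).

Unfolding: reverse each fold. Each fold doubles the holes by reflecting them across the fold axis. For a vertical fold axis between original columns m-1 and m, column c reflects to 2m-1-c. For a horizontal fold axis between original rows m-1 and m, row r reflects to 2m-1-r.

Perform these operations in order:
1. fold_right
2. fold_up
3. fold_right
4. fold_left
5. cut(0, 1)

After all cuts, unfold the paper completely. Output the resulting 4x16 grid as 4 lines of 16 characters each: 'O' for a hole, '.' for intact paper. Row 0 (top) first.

Answer: .OO..OO..OO..OO.
................
................
.OO..OO..OO..OO.

Derivation:
Op 1 fold_right: fold axis v@8; visible region now rows[0,4) x cols[8,16) = 4x8
Op 2 fold_up: fold axis h@2; visible region now rows[0,2) x cols[8,16) = 2x8
Op 3 fold_right: fold axis v@12; visible region now rows[0,2) x cols[12,16) = 2x4
Op 4 fold_left: fold axis v@14; visible region now rows[0,2) x cols[12,14) = 2x2
Op 5 cut(0, 1): punch at orig (0,13); cuts so far [(0, 13)]; region rows[0,2) x cols[12,14) = 2x2
Unfold 1 (reflect across v@14): 2 holes -> [(0, 13), (0, 14)]
Unfold 2 (reflect across v@12): 4 holes -> [(0, 9), (0, 10), (0, 13), (0, 14)]
Unfold 3 (reflect across h@2): 8 holes -> [(0, 9), (0, 10), (0, 13), (0, 14), (3, 9), (3, 10), (3, 13), (3, 14)]
Unfold 4 (reflect across v@8): 16 holes -> [(0, 1), (0, 2), (0, 5), (0, 6), (0, 9), (0, 10), (0, 13), (0, 14), (3, 1), (3, 2), (3, 5), (3, 6), (3, 9), (3, 10), (3, 13), (3, 14)]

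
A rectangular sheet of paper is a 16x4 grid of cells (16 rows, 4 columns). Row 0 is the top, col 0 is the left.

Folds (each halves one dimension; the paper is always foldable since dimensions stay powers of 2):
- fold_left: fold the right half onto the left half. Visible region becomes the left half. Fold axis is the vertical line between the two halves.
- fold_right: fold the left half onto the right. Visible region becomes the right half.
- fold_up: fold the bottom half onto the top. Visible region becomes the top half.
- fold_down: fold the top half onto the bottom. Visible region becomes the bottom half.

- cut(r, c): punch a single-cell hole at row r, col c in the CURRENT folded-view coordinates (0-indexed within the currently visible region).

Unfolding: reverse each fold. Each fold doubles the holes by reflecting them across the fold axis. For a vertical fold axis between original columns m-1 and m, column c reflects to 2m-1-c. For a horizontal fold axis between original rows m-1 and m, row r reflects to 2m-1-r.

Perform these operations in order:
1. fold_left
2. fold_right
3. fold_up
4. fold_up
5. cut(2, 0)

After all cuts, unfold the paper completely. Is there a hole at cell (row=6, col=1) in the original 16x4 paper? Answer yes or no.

Op 1 fold_left: fold axis v@2; visible region now rows[0,16) x cols[0,2) = 16x2
Op 2 fold_right: fold axis v@1; visible region now rows[0,16) x cols[1,2) = 16x1
Op 3 fold_up: fold axis h@8; visible region now rows[0,8) x cols[1,2) = 8x1
Op 4 fold_up: fold axis h@4; visible region now rows[0,4) x cols[1,2) = 4x1
Op 5 cut(2, 0): punch at orig (2,1); cuts so far [(2, 1)]; region rows[0,4) x cols[1,2) = 4x1
Unfold 1 (reflect across h@4): 2 holes -> [(2, 1), (5, 1)]
Unfold 2 (reflect across h@8): 4 holes -> [(2, 1), (5, 1), (10, 1), (13, 1)]
Unfold 3 (reflect across v@1): 8 holes -> [(2, 0), (2, 1), (5, 0), (5, 1), (10, 0), (10, 1), (13, 0), (13, 1)]
Unfold 4 (reflect across v@2): 16 holes -> [(2, 0), (2, 1), (2, 2), (2, 3), (5, 0), (5, 1), (5, 2), (5, 3), (10, 0), (10, 1), (10, 2), (10, 3), (13, 0), (13, 1), (13, 2), (13, 3)]
Holes: [(2, 0), (2, 1), (2, 2), (2, 3), (5, 0), (5, 1), (5, 2), (5, 3), (10, 0), (10, 1), (10, 2), (10, 3), (13, 0), (13, 1), (13, 2), (13, 3)]

Answer: no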